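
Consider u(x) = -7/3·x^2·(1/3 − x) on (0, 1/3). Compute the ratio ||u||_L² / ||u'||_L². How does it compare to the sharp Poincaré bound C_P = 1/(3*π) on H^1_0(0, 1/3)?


||u||_L² / ||u'||_L² = sqrt(14)/42 < C_P = 1/(3*π).

u(x) = -7/3·x^2·(1/3 − x), so u'(x) = 7*x*(9*x - 2)/9.
u(x) = -7/3·x^2·(1/3 − x) vanishes at x = 0 and x = 1/3, so u ∈ H^1_0(0, 1/3). Differentiate via the product rule and integrate the resulting polynomials term by term.
  ∫_0^1/3 u² dx = ∫_0^1/3 (49*x^6/9 - 98*x^5/27 + 49*x^4/81) dx. Term by term:
    ∫_0^1/3 49*x^6/9 dx = 7/19683;  ∫_0^1/3 -98*x^5/27 dx = -49/59049;  ∫_0^1/3 49*x^4/81 dx = 49/98415.
  Sum: 7/19683 − 49/59049 + 49/98415 = 7/295245.
  ∫_0^1/3 (u')² dx = ∫_0^1/3 (49*x^4 - 196*x^3/9 + 196*x^2/81) dx. Term by term:
    ∫_0^1/3 49*x^4 dx = 49/1215;  ∫_0^1/3 -196*x^3/9 dx = -49/729;  ∫_0^1/3 196*x^2/81 dx = 196/6561.
  Sum: 49/1215 − 49/729 + 196/6561 = 98/32805.
∫_0^1/3 u² dx = 7/295245, so ||u||_L² = sqrt(35)/1215.
∫_0^1/3 (u')² dx = 98/32805, so ||u'||_L² = 7*sqrt(10)/405.
Ratio ||u||_L² / ||u'||_L² = sqrt(14)/42.
Sharp Poincaré constant on H^1_0(0, 1/3) is C_P = L/π = 1/(3*π), achieved by sin(3*π·x).
A polynomial bump cannot attain the sharp Poincaré constant (only the first sine eigenfunction does), so the ratio is strictly less than C_P, consistent with ||u||_L² ≤ C_P ||u'||_L².


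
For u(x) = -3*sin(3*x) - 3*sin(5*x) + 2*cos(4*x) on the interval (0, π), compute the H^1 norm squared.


||u||_{H^1(0,π)}^2 = -1088/21 + 196*π

u'(x) = -8*sin(4*x) - 9*cos(3*x) - 15*cos(5*x).
Expand u² and (u')² and integrate term by term on (0, π), using: for integers n ≥ 1, ∫_0^π sin²(nx) dx = ∫_0^π cos²(nx) dx = π/2; for n ≠ n', ∫_0^π sin(nx)sin(n'x) dx = ∫_0^π cos(nx)cos(n'x) dx = 0; and by product-to-sum, ∫_0^π sin(nx)cos(n'x) dx = ½∫_0^π [sin((n+n')x) + sin((n−n')x)] dx, which is 0 when n+n' is even and 2n/(n²−n'²) when n+n' is odd (it need not vanish on (0, π)).
  u² squared terms: (-3)²·∫sin(3x)² dx = 9·π/2 = 9*π/2;  (-3)²·∫sin(5x)² dx = 9·π/2 = 9*π/2;  (2)²·∫cos(4x)² dx = 4·π/2 = 2*π.
  u² cross terms: 2·(-3)·(-3)·∫sin(3x)·sin(5x) dx = 18·(0) = 0;  2·(-3)·(2)·∫sin(3x)·cos(4x) dx = -12·(-6/7) = 72/7;  2·(-3)·(2)·∫sin(5x)·cos(4x) dx = -12·(10/9) = -40/3.
  So ∫_0^π u² dx = 9*π/2 + 9*π/2 + 2*π + 0 + 72/7 − 40/3 = -64/21 + 11*π.
  (u')² squared terms: (-15)²·∫cos(5x)² dx = 225·π/2 = 225*π/2;  (-9)²·∫cos(3x)² dx = 81·π/2 = 81*π/2;  (-8)²·∫sin(4x)² dx = 64·π/2 = 32*π.
  (u')² cross terms: 2·(-15)·(-9)·∫cos(5x)·cos(3x) dx = 270·(0) = 0;  2·(-15)·(-8)·∫cos(5x)·sin(4x) dx = 240·(-8/9) = -640/3;  2·(-9)·(-8)·∫cos(3x)·sin(4x) dx = 144·(8/7) = 1152/7.
  So ∫_0^π (u')² dx = 225*π/2 + 81*π/2 + 32*π + 0 − 640/3 + 1152/7 = -1024/21 + 185*π.
||u||_{H^1}^2 = (-64/21 + 11*π) + (-1024/21 + 185*π) = -1088/21 + 196*π.


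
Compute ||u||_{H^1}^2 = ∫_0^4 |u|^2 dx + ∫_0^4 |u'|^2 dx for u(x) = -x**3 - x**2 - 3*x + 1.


||u||_{H^1}^2 = 304968/35

The H^1 norm (squared) on an interval (0, L) is
  ||u||_{H^1}^2 = ∫_0^L u(x)^2 dx + ∫_0^L u'(x)^2 dx.
Compute u'(x) = -3*x**2 - 2*x - 3.
Then u(x)^2 = x**6 + 2*x**5 + 7*x**4 + 4*x**3 + 7*x**2 - 6*x + 1 and u'(x)^2 = 9*x**4 + 12*x**3 + 22*x**2 + 12*x + 9.
Integrate each monomial from 0 to 4 using ∫_0^4 c·x^n dx = c·4^(n+1)/(n+1):
  ∫_0^4 u(x)^2 dx = ∫_0^4 (x^6 + 2*x^5 + 7*x^4 + 4*x^3 + 7*x^2 - 6*x + 1) dx. Term by term:
    ∫_0^4 x^6 dx = 16384/7;  ∫_0^4 2*x^5 dx = 4096/3;  ∫_0^4 7*x^4 dx = 7168/5;
    ∫_0^4 4*x^3 dx = 256;  ∫_0^4 7*x^2 dx = 448/3;  ∫_0^4 -6*x dx = -48;
    ∫_0^4 1 dx = 4.
  Sum: 16384/7 + 4096/3 + 7168/5 + 256 + 448/3 − 48 + 4 = 577588/105.
  ∫_0^4 u'(x)^2 dx = ∫_0^4 (9*x^4 + 12*x^3 + 22*x^2 + 12*x + 9) dx. Term by term:
    ∫_0^4 9*x^4 dx = 9216/5;  ∫_0^4 12*x^3 dx = 768;  ∫_0^4 22*x^2 dx = 1408/3;
    ∫_0^4 12*x dx = 96;  ∫_0^4 9 dx = 36.
  Sum: 9216/5 + 768 + 1408/3 + 96 + 36 = 48188/15.
Adding: ||u||_{H^1}^2 = 577588/105 + 48188/15 = 304968/35.


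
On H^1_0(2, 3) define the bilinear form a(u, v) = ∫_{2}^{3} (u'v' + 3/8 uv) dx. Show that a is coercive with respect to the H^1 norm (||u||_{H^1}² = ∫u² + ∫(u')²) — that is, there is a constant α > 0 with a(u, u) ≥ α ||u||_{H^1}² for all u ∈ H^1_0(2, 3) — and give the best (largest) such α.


α = (3/8 + π^2)/(1 + π^2)

Coercivity of a(·,·) on H^1_0(2, 3) means a(u, u) ≥ α ||u||_{H^1}² for every u ∈ H^1_0.
The interval has length L = 1, and Poincaré/coercivity depend only on L. Here a(u, u) = ∫(u')² + (3/8)·∫u².
Here 0 < c = 3/8 < 1. The condition a(u,u) ≥ α||u||_{H^1}² reads (1−α)∫(u')² ≥ (α−c)∫u². Any admissible α is ≤ 1 (rapidly oscillating u have ∫u²/∫(u')² → 0), and α = 1 would force 0 ≥ (1−c)∫u², impossible since c < 1; so 1−α > 0. By the sharp Poincaré inequality on H^1_0 of an interval of length L, ∫(u')² ≥ (π/L)²∫u² with equality for the first sine mode sin(π(x−x₀)/L) (x₀ the left endpoint), so the inequality holds for all u iff (1−α)(π/L)² ≥ α − c, i.e. α ≤ ((π/L)² + c)/((π/L)² + 1) = (1 + c(L/π)²)/(1 + (L/π)²). With (π/L)² = π^2 and c = 3/8, the largest admissible constant is α = ((π/L)² + c)/((π/L)² + 1).
Simplifying, α = (3/8 + π^2)/(1 + π^2).


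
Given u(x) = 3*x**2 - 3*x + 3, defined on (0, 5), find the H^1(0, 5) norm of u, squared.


||u||_{H^1}^2 = 9705/2

The H^1 norm (squared) on an interval (0, L) is
  ||u||_{H^1}^2 = ∫_0^L u(x)^2 dx + ∫_0^L u'(x)^2 dx.
Compute u'(x) = 6*x - 3.
Then u(x)^2 = 9*x**4 - 18*x**3 + 27*x**2 - 18*x + 9 and u'(x)^2 = 36*x**2 - 36*x + 9.
Integrate each monomial from 0 to 5 using ∫_0^5 c·x^n dx = c·5^(n+1)/(n+1):
  ∫_0^5 u(x)^2 dx = ∫_0^5 (9*x^4 - 18*x^3 + 27*x^2 - 18*x + 9) dx. Term by term:
    ∫_0^5 9*x^4 dx = 5625;  ∫_0^5 -18*x^3 dx = -5625/2;  ∫_0^5 27*x^2 dx = 1125;
    ∫_0^5 -18*x dx = -225;  ∫_0^5 9 dx = 45.
  Sum: 5625 − 5625/2 + 1125 − 225 + 45 = 7515/2.
  ∫_0^5 u'(x)^2 dx = ∫_0^5 (36*x^2 - 36*x + 9) dx. Term by term:
    ∫_0^5 36*x^2 dx = 1500;  ∫_0^5 -36*x dx = -450;  ∫_0^5 9 dx = 45.
  Sum: 1500 − 450 + 45 = 1095.
Adding: ||u||_{H^1}^2 = 7515/2 + 1095 = 9705/2.


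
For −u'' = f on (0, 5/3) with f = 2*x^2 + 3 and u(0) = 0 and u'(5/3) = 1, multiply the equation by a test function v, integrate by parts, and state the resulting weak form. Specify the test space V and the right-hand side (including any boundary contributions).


V = {v ∈ H^1(0, 5/3) : v(0) = 0} (test functions vanish at x = 0 where u is specified); weak form: ∫_0^5/3 u'v' dx = ∫_0^5/3 (2*x^2 + 3) v dx + v(5/3) for all v ∈ V.

Multiply both sides by a test function v and integrate from 0 to 5/3:
  ∫_0^5/3 −u''(x) v(x) dx = ∫_0^5/3 f(x) v(x) dx.
Integrate the LHS by parts once:
  ∫_0^5/3 −u'' v dx = −[u'(x) v(x)]_0^5/3 + ∫_0^5/3 u'(x) v'(x) dx.
Thus ∫_0^5/3 u'(x) v'(x) dx = ∫_0^5/3 f(x) v(x) dx + [u'(x) v(x)]_0^5/3.
Choose V so that boundary terms are either known or forced to vanish.
Mixed BC: u(0) = 0 (Dirichlet) and u'(5/3) = 1 (Neumann). Define V = {v ∈ H^1(0, 5/3) : v(0) = 0}. Then [u' v]_0^5/3 = u'(5/3)·v(5/3) − u'(0)·0 = v(5/3).
Weak formulation: find u (satisfying any essential BC) such that ∫_0^5/3 u'(x) v'(x) dx = ∫_0^5/3 f v dx + v(5/3) for all v ∈ V (Dirichlet at 0 absorbed into V; Neumann datum at x = 5/3 contributes the boundary term).
Substituting f(x) = 2*x^2 + 3, the right-hand side is ∫_0^5/3 (2*x^2 + 3) v dx + v(5/3).


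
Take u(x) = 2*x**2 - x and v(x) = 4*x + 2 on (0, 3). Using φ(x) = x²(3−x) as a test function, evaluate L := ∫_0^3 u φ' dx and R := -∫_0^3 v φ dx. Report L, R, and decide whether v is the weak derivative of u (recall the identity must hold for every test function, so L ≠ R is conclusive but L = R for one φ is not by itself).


LHS = -837/20, RHS = -621/10. No, v is not the weak derivative of u.

u(x) = 2*x**2 - x, classical derivative u'(x) = 4*x - 1.
φ(x) = x²(3−x), so φ'(x) = 3*x*(2 - x).
Note φ(0) = φ(3) = 0, so the boundary term u·φ vanishes.
LHS = ∫_0^3 u(x) φ'(x) dx = ∫_0^3 (-6*x^4 + 15*x^3 - 6*x^2) dx. Term by term:
  ∫_0^3 -6*x^4 dx = -1458/5;  ∫_0^3 15*x^3 dx = 1215/4;  ∫_0^3 -6*x^2 dx = -54.
Sum: -1458/5 + 1215/4 − 54 = -837/20.
So LHS = -837/20.
∫_0^3 v(x) φ(x) dx = ∫_0^3 (-4*x^4 + 10*x^3 + 6*x^2) dx. Term by term:
  ∫_0^3 -4*x^4 dx = -972/5;  ∫_0^3 10*x^3 dx = 405/2;  ∫_0^3 6*x^2 dx = 54.
Sum: -972/5 + 405/2 + 54 = 621/10.
So RHS = -∫_0^3 v(x) φ(x) dx = -621/10.
LHS − RHS = 81/4 ≠ 0, so the identity fails.
(For a valid weak derivative the identity must hold for EVERY test function, in particular this one. The failure shows v is NOT the weak derivative of u.)
Correct weak derivative would be u'(x) = 4*x - 1.


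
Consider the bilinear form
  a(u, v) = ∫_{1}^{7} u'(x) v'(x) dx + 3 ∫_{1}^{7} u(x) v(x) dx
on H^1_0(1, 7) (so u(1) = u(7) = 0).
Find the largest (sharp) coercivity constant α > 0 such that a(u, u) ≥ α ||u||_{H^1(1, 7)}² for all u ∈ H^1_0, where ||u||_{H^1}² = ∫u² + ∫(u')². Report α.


α = 1

Coercivity of a(·,·) on H^1_0(1, 7) means a(u, u) ≥ α ||u||_{H^1}² for every u ∈ H^1_0.
The interval has length L = 6, and Poincaré/coercivity depend only on L. Here a(u, u) = ∫(u')² + (3)·∫u².
Here c = 3 ≥ 1, so a(u,u) = ∫(u')² + c∫u² ≥ ∫(u')² + ∫u² = ||u||_{H^1}², i.e. α = 1 works. No larger α is possible: a(u,u) ≥ α||u||_{H^1}² means (1−α)∫(u')² ≥ (α−c)∫u², and for the modes u_n = sin(nπ(x−x₀)/L) (x₀ the left endpoint) one has ∫u_n²/∫(u_n')² = (L/(nπ))² → 0, so a(u_n,u_n)/||u_n||_{H^1}² → 1. Hence the optimal constant is α = 1.
Therefore α = 1.


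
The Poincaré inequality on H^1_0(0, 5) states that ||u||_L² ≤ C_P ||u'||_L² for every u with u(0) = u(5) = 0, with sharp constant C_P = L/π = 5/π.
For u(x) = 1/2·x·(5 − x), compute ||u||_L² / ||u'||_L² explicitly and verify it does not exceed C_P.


||u||_L² / ||u'||_L² = sqrt(10)/2 < C_P = 5/π.

u(x) = 1/2·x·(5 − x), so u'(x) = 5/2 - x.
u(x) = 1/2·x·(5 − x) vanishes at x = 0 and x = 5, so u ∈ H^1_0(0, 5). Differentiate via the product rule and integrate the resulting polynomials term by term.
  ∫_0^5 u² dx = ∫_0^5 (x^4/4 - 5*x^3/2 + 25*x^2/4) dx. Term by term:
    ∫_0^5 x^4/4 dx = 625/4;  ∫_0^5 -5*x^3/2 dx = -3125/8;  ∫_0^5 25*x^2/4 dx = 3125/12.
  Sum: 625/4 − 3125/8 + 3125/12 = 625/24.
  ∫_0^5 (u')² dx = ∫_0^5 (x^2 - 5*x + 25/4) dx. Term by term:
    ∫_0^5 x^2 dx = 125/3;  ∫_0^5 -5*x dx = -125/2;  ∫_0^5 25/4 dx = 125/4.
  Sum: 125/3 − 125/2 + 125/4 = 125/12.
∫_0^5 u² dx = 625/24, so ||u||_L² = 25*sqrt(6)/12.
∫_0^5 (u')² dx = 125/12, so ||u'||_L² = 5*sqrt(15)/6.
Ratio ||u||_L² / ||u'||_L² = sqrt(10)/2.
Sharp Poincaré constant on H^1_0(0, 5) is C_P = L/π = 5/π, achieved by sin(π/5·x).
A polynomial bump cannot attain the sharp Poincaré constant (only the first sine eigenfunction does), so the ratio is strictly less than C_P, consistent with ||u||_L² ≤ C_P ||u'||_L².


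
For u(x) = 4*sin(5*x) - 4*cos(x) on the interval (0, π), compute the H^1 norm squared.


||u||_{H^1(0,π)}^2 = 224*π

u'(x) = 4*sin(x) + 20*cos(5*x).
Expand u² and (u')² and integrate term by term on (0, π), using: for integers n ≥ 1, ∫_0^π sin²(nx) dx = ∫_0^π cos²(nx) dx = π/2; for n ≠ n', ∫_0^π sin(nx)sin(n'x) dx = ∫_0^π cos(nx)cos(n'x) dx = 0; and by product-to-sum, ∫_0^π sin(nx)cos(n'x) dx = ½∫_0^π [sin((n+n')x) + sin((n−n')x)] dx, which is 0 when n+n' is even and 2n/(n²−n'²) when n+n' is odd (it need not vanish on (0, π)).
  u² squared terms: (-4)²·∫cos(x)² dx = 16·π/2 = 8*π;  (4)²·∫sin(5x)² dx = 16·π/2 = 8*π.
  u² cross terms: 2·(-4)·(4)·∫cos(x)·sin(5x) dx = -32·(0) = 0.
  So ∫_0^π u² dx = 8*π + 8*π + 0 = 16*π.
  (u')² squared terms: (4)²·∫sin(x)² dx = 16·π/2 = 8*π;  (20)²·∫cos(5x)² dx = 400·π/2 = 200*π.
  (u')² cross terms: 2·(4)·(20)·∫sin(x)·cos(5x) dx = 160·(0) = 0.
  So ∫_0^π (u')² dx = 8*π + 200*π + 0 = 208*π.
||u||_{H^1}^2 = (16*π) + (208*π) = 224*π.


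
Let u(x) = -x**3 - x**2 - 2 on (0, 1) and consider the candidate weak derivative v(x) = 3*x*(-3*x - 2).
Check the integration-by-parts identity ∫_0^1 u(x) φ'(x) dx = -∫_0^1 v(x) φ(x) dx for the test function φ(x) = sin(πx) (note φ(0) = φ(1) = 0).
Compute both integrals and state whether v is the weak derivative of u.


LHS = -12/π^3 + 5/π, RHS = -36/π^3 + 15/π. No, v is not the weak derivative of u.

u(x) = -x**3 - x**2 - 2, classical derivative u'(x) = -3*x**2 - 2*x.
φ(x) = sin(πx), so φ'(x) = π*cos(π*x).
Note φ(0) = φ(1) = 0, so the boundary term u·φ vanishes.
LHS = ∫_0^1 u(x) φ'(x) dx = ∫_0^1 (-π*x^3*cos(π*x) - π*x^2*cos(π*x) - 2*π*cos(π*x)) dx. Term by term:
  ∫_0^1 -2*π*cos(π*x) dx = 0;  ∫_0^1 -π*x^2*cos(π*x) dx = 2/π;  ∫_0^1 -π*x^3*cos(π*x) dx = -12/π^3 + 3/π.
Sum: 0 + 2/π + -12/π^3 + 3/π = -12/π^3 + 5/π.
So LHS = -12/π^3 + 5/π.
∫_0^1 v(x) φ(x) dx = ∫_0^1 (-9*x^2*sin(π*x) - 6*x*sin(π*x)) dx. Term by term:
  ∫_0^1 -9*x^2*sin(π*x) dx = -9/π + 36/π^3;  ∫_0^1 -6*x*sin(π*x) dx = -6/π.
Sum: -9/π + 36/π^3 − 6/π = -15/π + 36/π^3.
So RHS = -∫_0^1 v(x) φ(x) dx = -36/π^3 + 15/π.
LHS − RHS = -10/π + 24/π^3 ≠ 0, so the identity fails.
(For a valid weak derivative the identity must hold for EVERY test function, in particular this one. The failure shows v is NOT the weak derivative of u.)
Correct weak derivative would be u'(x) = -3*x**2 - 2*x.


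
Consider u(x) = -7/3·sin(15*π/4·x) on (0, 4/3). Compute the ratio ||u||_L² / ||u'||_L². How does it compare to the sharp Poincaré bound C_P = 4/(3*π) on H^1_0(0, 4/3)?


||u||_L² / ||u'||_L² = 4/(15*π) < C_P = 4/(3*π).

u(x) = -7/3·sin(15*π/4·x), so u'(x) = -35*π*cos(15*π*x/4)/4.
Writing u(x) = A·sin(kπx/L) with A = -7/3 and k = 5, use ∫_0^L sin²(kπx/L) dx = L/2 and ∫_0^L cos²(kπx/L) dx = L/2.
u² = 49/9·sin²(15*π/4·x) and (u')² = 1225*π^2/16·cos²(15*π/4·x), and each of sin², cos² integrates to L/2 = 2/3 over (0, 4/3).
∫_0^4/3 u² dx = 98/27, so ||u||_L² = 7*sqrt(6)/9.
∫_0^4/3 (u')² dx = 1225*π^2/24, so ||u'||_L² = 35*sqrt(6)*π/12.
Ratio ||u||_L² / ||u'||_L² = 4/(15*π).
Sharp Poincaré constant on H^1_0(0, 4/3) is C_P = L/π = 4/(3*π), achieved by sin(3*π/4·x).
This is the k = 5 harmonic; the ratio L/(kπ) is strictly less than C_P = L/π, consistent with the sharp inequality ||u||_L² ≤ C_P ||u'||_L².


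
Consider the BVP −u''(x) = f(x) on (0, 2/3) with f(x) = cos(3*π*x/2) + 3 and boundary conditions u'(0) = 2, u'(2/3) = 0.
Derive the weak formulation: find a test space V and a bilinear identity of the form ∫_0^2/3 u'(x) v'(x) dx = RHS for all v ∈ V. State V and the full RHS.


V = H^1(0, 2/3) (v unrestricted at boundary; u is determined up to an additive constant); weak form: ∫_0^2/3 u'v' dx = ∫_0^2/3 (cos(3*π*x/2) + 3) v dx − 2·v(0) for all v ∈ V.

Multiply both sides by a test function v and integrate from 0 to 2/3:
  ∫_0^2/3 −u''(x) v(x) dx = ∫_0^2/3 f(x) v(x) dx.
Integrate the LHS by parts once:
  ∫_0^2/3 −u'' v dx = −[u'(x) v(x)]_0^2/3 + ∫_0^2/3 u'(x) v'(x) dx.
Thus ∫_0^2/3 u'(x) v'(x) dx = ∫_0^2/3 f(x) v(x) dx + [u'(x) v(x)]_0^2/3.
Choose V so that boundary terms are either known or forced to vanish.
u has inhomogeneous Neumann u'(0) = 2, u'(2/3) = 0. [u' v]_0^2/3 = (0)·v(2/3) − (2)·v(0) = − 2·v(0). Take V = H^1(0, 2/3); boundary term becomes part of RHS.
Weak formulation: find u (satisfying any essential BC) such that ∫_0^2/3 u'(x) v'(x) dx = ∫_0^2/3 f v dx − 2·v(0) for all v ∈ V (Neumann data are natural BCs: they enter the RHS as boundary terms).
Substituting f(x) = cos(3*π*x/2) + 3, the right-hand side is ∫_0^2/3 (cos(3*π*x/2) + 3) v dx − 2·v(0).
Compatibility check (pure Neumann): taking v ≡ 1 ∈ V gives 0 = ∫_0^2/3 f dx + (0) − (2), i.e. ∫_0^2/3 f dx must equal u'(0) − u'(2/3) = 2. Indeed ∫_0^2/3 (cos(3*π*x/2) + 3) dx = 2, so the data are compatible. The solution is then unique only up to an additive constant (fix it e.g. by requiring ∫_0^2/3 u dx = 0).


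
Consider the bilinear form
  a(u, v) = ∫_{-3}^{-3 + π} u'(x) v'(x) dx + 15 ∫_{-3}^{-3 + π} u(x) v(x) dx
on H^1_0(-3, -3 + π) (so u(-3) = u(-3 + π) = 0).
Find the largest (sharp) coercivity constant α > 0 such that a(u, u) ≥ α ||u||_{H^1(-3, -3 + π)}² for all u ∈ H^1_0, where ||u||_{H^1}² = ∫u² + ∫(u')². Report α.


α = 1

Coercivity of a(·,·) on H^1_0(-3, -3 + π) means a(u, u) ≥ α ||u||_{H^1}² for every u ∈ H^1_0.
The interval has length L = π, and Poincaré/coercivity depend only on L. Here a(u, u) = ∫(u')² + (15)·∫u².
Here c = 15 ≥ 1, so a(u,u) = ∫(u')² + c∫u² ≥ ∫(u')² + ∫u² = ||u||_{H^1}², i.e. α = 1 works. No larger α is possible: a(u,u) ≥ α||u||_{H^1}² means (1−α)∫(u')² ≥ (α−c)∫u², and for the modes u_n = sin(nπ(x−x₀)/L) (x₀ the left endpoint) one has ∫u_n²/∫(u_n')² = (L/(nπ))² → 0, so a(u_n,u_n)/||u_n||_{H^1}² → 1. Hence the optimal constant is α = 1.
Therefore α = 1.


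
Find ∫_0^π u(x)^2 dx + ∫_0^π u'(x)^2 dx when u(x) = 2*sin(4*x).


||u||_{H^1(0,π)}^2 = 34*π

u'(x) = 8*cos(4*x).
Expand u² and (u')² and integrate term by term on (0, π), using: for integers n ≥ 1, ∫_0^π sin²(nx) dx = ∫_0^π cos²(nx) dx = π/2; for n ≠ n', ∫_0^π sin(nx)sin(n'x) dx = ∫_0^π cos(nx)cos(n'x) dx = 0; and by product-to-sum, ∫_0^π sin(nx)cos(n'x) dx = ½∫_0^π [sin((n+n')x) + sin((n−n')x)] dx, which is 0 when n+n' is even and 2n/(n²−n'²) when n+n' is odd (it need not vanish on (0, π)).
  u² squared terms: (2)²·∫sin(4x)² dx = 4·π/2 = 2*π.
  So ∫_0^π u² dx = 2*π.
  (u')² squared terms: (8)²·∫cos(4x)² dx = 64·π/2 = 32*π.
  So ∫_0^π (u')² dx = 32*π.
||u||_{H^1}^2 = (2*π) + (32*π) = 34*π.


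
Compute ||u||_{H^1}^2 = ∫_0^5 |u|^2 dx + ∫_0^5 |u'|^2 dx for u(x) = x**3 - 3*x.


||u||_{H^1}^2 = 88940/7

The H^1 norm (squared) on an interval (0, L) is
  ||u||_{H^1}^2 = ∫_0^L u(x)^2 dx + ∫_0^L u'(x)^2 dx.
Compute u'(x) = 3*x**2 - 3.
Then u(x)^2 = x**6 - 6*x**4 + 9*x**2 and u'(x)^2 = 9*x**4 - 18*x**2 + 9.
Integrate each monomial from 0 to 5 using ∫_0^5 c·x^n dx = c·5^(n+1)/(n+1):
  ∫_0^5 u(x)^2 dx = ∫_0^5 (x^6 - 6*x^4 + 9*x^2) dx. Term by term:
    ∫_0^5 x^6 dx = 78125/7;  ∫_0^5 -6*x^4 dx = -3750;  ∫_0^5 9*x^2 dx = 375.
  Sum: 78125/7 − 3750 + 375 = 54500/7.
  ∫_0^5 u'(x)^2 dx = ∫_0^5 (9*x^4 - 18*x^2 + 9) dx. Term by term:
    ∫_0^5 9*x^4 dx = 5625;  ∫_0^5 -18*x^2 dx = -750;  ∫_0^5 9 dx = 45.
  Sum: 5625 − 750 + 45 = 4920.
Adding: ||u||_{H^1}^2 = 54500/7 + 4920 = 88940/7.


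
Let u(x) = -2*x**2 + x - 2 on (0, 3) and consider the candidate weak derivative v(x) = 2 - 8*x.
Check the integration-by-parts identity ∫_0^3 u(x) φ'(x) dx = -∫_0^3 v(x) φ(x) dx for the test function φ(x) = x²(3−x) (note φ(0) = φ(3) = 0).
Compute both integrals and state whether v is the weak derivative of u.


LHS = 837/20, RHS = 837/10. No, v is not the weak derivative of u.

u(x) = -2*x**2 + x - 2, classical derivative u'(x) = 1 - 4*x.
φ(x) = x²(3−x), so φ'(x) = 3*x*(2 - x).
Note φ(0) = φ(3) = 0, so the boundary term u·φ vanishes.
LHS = ∫_0^3 u(x) φ'(x) dx = ∫_0^3 (6*x^4 - 15*x^3 + 12*x^2 - 12*x) dx. Term by term:
  ∫_0^3 6*x^4 dx = 1458/5;  ∫_0^3 -15*x^3 dx = -1215/4;  ∫_0^3 12*x^2 dx = 108;
  ∫_0^3 -12*x dx = -54.
Sum: 1458/5 − 1215/4 + 108 − 54 = 837/20.
So LHS = 837/20.
∫_0^3 v(x) φ(x) dx = ∫_0^3 (8*x^4 - 26*x^3 + 6*x^2) dx. Term by term:
  ∫_0^3 8*x^4 dx = 1944/5;  ∫_0^3 -26*x^3 dx = -1053/2;  ∫_0^3 6*x^2 dx = 54.
Sum: 1944/5 − 1053/2 + 54 = -837/10.
So RHS = -∫_0^3 v(x) φ(x) dx = 837/10.
LHS − RHS = -837/20 ≠ 0, so the identity fails.
(For a valid weak derivative the identity must hold for EVERY test function, in particular this one. The failure shows v is NOT the weak derivative of u.)
Correct weak derivative would be u'(x) = 1 - 4*x.


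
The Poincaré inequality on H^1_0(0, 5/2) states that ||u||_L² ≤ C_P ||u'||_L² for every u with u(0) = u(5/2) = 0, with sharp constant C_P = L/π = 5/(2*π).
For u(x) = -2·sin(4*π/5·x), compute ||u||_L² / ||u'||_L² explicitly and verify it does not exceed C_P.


||u||_L² / ||u'||_L² = 5/(4*π) < C_P = 5/(2*π).

u(x) = -2·sin(4*π/5·x), so u'(x) = -8*π*cos(4*π*x/5)/5.
Writing u(x) = A·sin(kπx/L) with A = -2 and k = 2, use ∫_0^L sin²(kπx/L) dx = L/2 and ∫_0^L cos²(kπx/L) dx = L/2.
u² = 4·sin²(4*π/5·x) and (u')² = 64*π^2/25·cos²(4*π/5·x), and each of sin², cos² integrates to L/2 = 5/4 over (0, 5/2).
∫_0^5/2 u² dx = 5, so ||u||_L² = sqrt(5).
∫_0^5/2 (u')² dx = 16*π^2/5, so ||u'||_L² = 4*sqrt(5)*π/5.
Ratio ||u||_L² / ||u'||_L² = 5/(4*π).
Sharp Poincaré constant on H^1_0(0, 5/2) is C_P = L/π = 5/(2*π), achieved by sin(2*π/5·x).
This is the k = 2 harmonic; the ratio L/(kπ) is strictly less than C_P = L/π, consistent with the sharp inequality ||u||_L² ≤ C_P ||u'||_L².


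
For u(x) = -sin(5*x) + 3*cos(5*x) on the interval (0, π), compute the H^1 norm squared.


||u||_{H^1(0,π)}^2 = 130*π

u'(x) = -15*sin(5*x) - 5*cos(5*x).
Expand u² and (u')² and integrate term by term on (0, π), using: for integers n ≥ 1, ∫_0^π sin²(nx) dx = ∫_0^π cos²(nx) dx = π/2; for n ≠ n', ∫_0^π sin(nx)sin(n'x) dx = ∫_0^π cos(nx)cos(n'x) dx = 0; and by product-to-sum, ∫_0^π sin(nx)cos(n'x) dx = ½∫_0^π [sin((n+n')x) + sin((n−n')x)] dx, which is 0 when n+n' is even and 2n/(n²−n'²) when n+n' is odd (it need not vanish on (0, π)).
  u² squared terms: (-1)²·∫sin(5x)² dx = 1·π/2 = π/2;  (3)²·∫cos(5x)² dx = 9·π/2 = 9*π/2.
  u² cross terms: 2·(-1)·(3)·∫sin(5x)·cos(5x) dx = -6·(0) = 0.
  So ∫_0^π u² dx = π/2 + 9*π/2 + 0 = 5*π.
  (u')² squared terms: (-15)²·∫sin(5x)² dx = 225·π/2 = 225*π/2;  (-5)²·∫cos(5x)² dx = 25·π/2 = 25*π/2.
  (u')² cross terms: 2·(-15)·(-5)·∫sin(5x)·cos(5x) dx = 150·(0) = 0.
  So ∫_0^π (u')² dx = 225*π/2 + 25*π/2 + 0 = 125*π.
||u||_{H^1}^2 = (5*π) + (125*π) = 130*π.


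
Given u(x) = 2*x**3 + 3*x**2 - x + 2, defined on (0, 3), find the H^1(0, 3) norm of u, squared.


||u||_{H^1}^2 = 453237/70

The H^1 norm (squared) on an interval (0, L) is
  ||u||_{H^1}^2 = ∫_0^L u(x)^2 dx + ∫_0^L u'(x)^2 dx.
Compute u'(x) = 6*x**2 + 6*x - 1.
Then u(x)^2 = 4*x**6 + 12*x**5 + 5*x**4 + 2*x**3 + 13*x**2 - 4*x + 4 and u'(x)^2 = 36*x**4 + 72*x**3 + 24*x**2 - 12*x + 1.
Integrate each monomial from 0 to 3 using ∫_0^3 c·x^n dx = c·3^(n+1)/(n+1):
  ∫_0^3 u(x)^2 dx = ∫_0^3 (4*x^6 + 12*x^5 + 5*x^4 + 2*x^3 + 13*x^2 - 4*x + 4) dx. Term by term:
    ∫_0^3 4*x^6 dx = 8748/7;  ∫_0^3 12*x^5 dx = 1458;  ∫_0^3 5*x^4 dx = 243;
    ∫_0^3 2*x^3 dx = 81/2;  ∫_0^3 13*x^2 dx = 117;  ∫_0^3 -4*x dx = -18;
    ∫_0^3 4 dx = 12.
  Sum: 8748/7 + 1458 + 243 + 81/2 + 117 − 18 + 12 = 43431/14.
  ∫_0^3 u'(x)^2 dx = ∫_0^3 (36*x^4 + 72*x^3 + 24*x^2 - 12*x + 1) dx. Term by term:
    ∫_0^3 36*x^4 dx = 8748/5;  ∫_0^3 72*x^3 dx = 1458;  ∫_0^3 24*x^2 dx = 216;
    ∫_0^3 -12*x dx = -54;  ∫_0^3 1 dx = 3.
  Sum: 8748/5 + 1458 + 216 − 54 + 3 = 16863/5.
Adding: ||u||_{H^1}^2 = 43431/14 + 16863/5 = 453237/70.


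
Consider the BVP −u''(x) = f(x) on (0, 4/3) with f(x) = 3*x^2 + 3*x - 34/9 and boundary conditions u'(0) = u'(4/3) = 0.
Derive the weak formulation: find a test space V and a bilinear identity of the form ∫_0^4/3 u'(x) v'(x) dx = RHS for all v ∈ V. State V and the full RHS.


V = H^1(0, 4/3) (no boundary constraint on v; u is determined up to an additive constant); weak form: ∫_0^4/3 u'v' dx = ∫_0^4/3 (3*x^2 + 3*x - 34/9) v dx for all v ∈ V.

Multiply both sides by a test function v and integrate from 0 to 4/3:
  ∫_0^4/3 −u''(x) v(x) dx = ∫_0^4/3 f(x) v(x) dx.
Integrate the LHS by parts once:
  ∫_0^4/3 −u'' v dx = −[u'(x) v(x)]_0^4/3 + ∫_0^4/3 u'(x) v'(x) dx.
Thus ∫_0^4/3 u'(x) v'(x) dx = ∫_0^4/3 f(x) v(x) dx + [u'(x) v(x)]_0^4/3.
Choose V so that boundary terms are either known or forced to vanish.
u has homogeneous Neumann: u'(0) = u'(4/3) = 0. So [u' v]_0^4/3 = 0·v(4/3) − 0·v(0) = 0 for any v; take V = H^1(0, 4/3).
Weak formulation: find u (satisfying any essential BC) such that ∫_0^4/3 u'(x) v'(x) dx = ∫_0^4/3 f v dx for all v ∈ V (homogeneous Neumann, so boundary terms vanish).
Substituting f(x) = 3*x^2 + 3*x - 34/9, the right-hand side is ∫_0^4/3 (3*x^2 + 3*x - 34/9) v dx.
Compatibility check (pure Neumann): taking v ≡ 1 ∈ V gives 0 = ∫_0^4/3 f dx + (0) − (0), i.e. ∫_0^4/3 f dx must equal u'(0) − u'(4/3) = 0. Indeed ∫_0^4/3 (3*x^2 + 3*x - 34/9) dx = 0, so the data are compatible. The solution is then unique only up to an additive constant (fix it e.g. by requiring ∫_0^4/3 u dx = 0).


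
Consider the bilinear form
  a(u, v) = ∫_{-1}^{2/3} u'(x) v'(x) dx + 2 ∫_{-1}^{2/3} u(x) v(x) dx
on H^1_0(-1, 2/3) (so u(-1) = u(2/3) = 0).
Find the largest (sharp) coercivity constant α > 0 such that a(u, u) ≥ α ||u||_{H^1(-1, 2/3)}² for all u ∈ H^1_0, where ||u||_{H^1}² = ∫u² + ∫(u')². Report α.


α = 1

Coercivity of a(·,·) on H^1_0(-1, 2/3) means a(u, u) ≥ α ||u||_{H^1}² for every u ∈ H^1_0.
The interval has length L = 5/3, and Poincaré/coercivity depend only on L. Here a(u, u) = ∫(u')² + (2)·∫u².
Here c = 2 ≥ 1, so a(u,u) = ∫(u')² + c∫u² ≥ ∫(u')² + ∫u² = ||u||_{H^1}², i.e. α = 1 works. No larger α is possible: a(u,u) ≥ α||u||_{H^1}² means (1−α)∫(u')² ≥ (α−c)∫u², and for the modes u_n = sin(nπ(x−x₀)/L) (x₀ the left endpoint) one has ∫u_n²/∫(u_n')² = (L/(nπ))² → 0, so a(u_n,u_n)/||u_n||_{H^1}² → 1. Hence the optimal constant is α = 1.
Therefore α = 1.


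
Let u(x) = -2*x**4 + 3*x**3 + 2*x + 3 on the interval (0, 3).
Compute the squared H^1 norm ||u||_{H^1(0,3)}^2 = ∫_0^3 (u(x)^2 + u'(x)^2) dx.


||u||_{H^1}^2 = 257316/35

The H^1 norm (squared) on an interval (0, L) is
  ||u||_{H^1}^2 = ∫_0^L u(x)^2 dx + ∫_0^L u'(x)^2 dx.
Compute u'(x) = -8*x**3 + 9*x**2 + 2.
Then u(x)^2 = 4*x**8 - 12*x**7 + 9*x**6 - 8*x**5 + 18*x**3 + 4*x**2 + 12*x + 9 and u'(x)^2 = 64*x**6 - 144*x**5 + 81*x**4 - 32*x**3 + 36*x**2 + 4.
Integrate each monomial from 0 to 3 using ∫_0^3 c·x^n dx = c·3^(n+1)/(n+1):
  ∫_0^3 u(x)^2 dx = ∫_0^3 (4*x^8 - 12*x^7 + 9*x^6 - 8*x^5 + 18*x^3 + 4*x^2 + 12*x + 9) dx. Term by term:
    ∫_0^3 4*x^8 dx = 8748;  ∫_0^3 -12*x^7 dx = -19683/2;  ∫_0^3 9*x^6 dx = 19683/7;
    ∫_0^3 -8*x^5 dx = -972;  ∫_0^3 18*x^3 dx = 729/2;  ∫_0^3 4*x^2 dx = 36;
    ∫_0^3 12*x dx = 54;  ∫_0^3 9 dx = 27.
  Sum: 8748 − 19683/2 + 19683/7 − 972 + 729/2 + 36 + 54 + 27 = 8595/7.
  ∫_0^3 u'(x)^2 dx = ∫_0^3 (64*x^6 - 144*x^5 + 81*x^4 - 32*x^3 + 36*x^2 + 4) dx. Term by term:
    ∫_0^3 64*x^6 dx = 139968/7;  ∫_0^3 -144*x^5 dx = -17496;  ∫_0^3 81*x^4 dx = 19683/5;
    ∫_0^3 -32*x^3 dx = -648;  ∫_0^3 36*x^2 dx = 324;  ∫_0^3 4 dx = 12.
  Sum: 139968/7 − 17496 + 19683/5 − 648 + 324 + 12 = 214341/35.
Adding: ||u||_{H^1}^2 = 8595/7 + 214341/35 = 257316/35.


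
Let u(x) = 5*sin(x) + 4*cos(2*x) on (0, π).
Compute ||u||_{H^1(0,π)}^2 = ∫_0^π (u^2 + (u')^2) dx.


||u||_{H^1(0,π)}^2 = -400/3 + 65*π

u'(x) = -8*sin(2*x) + 5*cos(x).
Expand u² and (u')² and integrate term by term on (0, π), using: for integers n ≥ 1, ∫_0^π sin²(nx) dx = ∫_0^π cos²(nx) dx = π/2; for n ≠ n', ∫_0^π sin(nx)sin(n'x) dx = ∫_0^π cos(nx)cos(n'x) dx = 0; and by product-to-sum, ∫_0^π sin(nx)cos(n'x) dx = ½∫_0^π [sin((n+n')x) + sin((n−n')x)] dx, which is 0 when n+n' is even and 2n/(n²−n'²) when n+n' is odd (it need not vanish on (0, π)).
  u² squared terms: (4)²·∫cos(2x)² dx = 16·π/2 = 8*π;  (5)²·∫sin(x)² dx = 25·π/2 = 25*π/2.
  u² cross terms: 2·(4)·(5)·∫cos(2x)·sin(x) dx = 40·(-2/3) = -80/3.
  So ∫_0^π u² dx = 8*π + 25*π/2 − 80/3 = -80/3 + 41*π/2.
  (u')² squared terms: (-8)²·∫sin(2x)² dx = 64·π/2 = 32*π;  (5)²·∫cos(x)² dx = 25·π/2 = 25*π/2.
  (u')² cross terms: 2·(-8)·(5)·∫sin(2x)·cos(x) dx = -80·(4/3) = -320/3.
  So ∫_0^π (u')² dx = 32*π + 25*π/2 − 320/3 = -320/3 + 89*π/2.
||u||_{H^1}^2 = (-80/3 + 41*π/2) + (-320/3 + 89*π/2) = -400/3 + 65*π.


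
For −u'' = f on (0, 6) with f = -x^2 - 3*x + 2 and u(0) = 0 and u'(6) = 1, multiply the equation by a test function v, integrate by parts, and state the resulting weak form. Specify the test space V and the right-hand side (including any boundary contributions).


V = {v ∈ H^1(0, 6) : v(0) = 0} (test functions vanish at x = 0 where u is specified); weak form: ∫_0^6 u'v' dx = ∫_0^6 (-x^2 - 3*x + 2) v dx + v(6) for all v ∈ V.

Multiply both sides by a test function v and integrate from 0 to 6:
  ∫_0^6 −u''(x) v(x) dx = ∫_0^6 f(x) v(x) dx.
Integrate the LHS by parts once:
  ∫_0^6 −u'' v dx = −[u'(x) v(x)]_0^6 + ∫_0^6 u'(x) v'(x) dx.
Thus ∫_0^6 u'(x) v'(x) dx = ∫_0^6 f(x) v(x) dx + [u'(x) v(x)]_0^6.
Choose V so that boundary terms are either known or forced to vanish.
Mixed BC: u(0) = 0 (Dirichlet) and u'(6) = 1 (Neumann). Define V = {v ∈ H^1(0, 6) : v(0) = 0}. Then [u' v]_0^6 = u'(6)·v(6) − u'(0)·0 = v(6).
Weak formulation: find u (satisfying any essential BC) such that ∫_0^6 u'(x) v'(x) dx = ∫_0^6 f v dx + v(6) for all v ∈ V (Dirichlet at 0 absorbed into V; Neumann datum at x = 6 contributes the boundary term).
Substituting f(x) = -x^2 - 3*x + 2, the right-hand side is ∫_0^6 (-x^2 - 3*x + 2) v dx + v(6).


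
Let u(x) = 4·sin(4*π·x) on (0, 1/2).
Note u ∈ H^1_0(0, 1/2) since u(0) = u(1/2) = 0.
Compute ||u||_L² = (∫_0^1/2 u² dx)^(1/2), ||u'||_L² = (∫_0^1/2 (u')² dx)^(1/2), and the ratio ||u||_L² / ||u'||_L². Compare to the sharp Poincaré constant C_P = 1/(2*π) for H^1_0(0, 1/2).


||u||_L² / ||u'||_L² = 1/(4*π) < C_P = 1/(2*π).

u(x) = 4·sin(4*π·x), so u'(x) = 16*π*cos(4*π*x).
Writing u(x) = A·sin(kπx/L) with A = 4 and k = 2, use ∫_0^L sin²(kπx/L) dx = L/2 and ∫_0^L cos²(kπx/L) dx = L/2.
u² = 16·sin²(4*π·x) and (u')² = 256*π^2·cos²(4*π·x), and each of sin², cos² integrates to L/2 = 1/4 over (0, 1/2).
∫_0^1/2 u² dx = 4, so ||u||_L² = 2.
∫_0^1/2 (u')² dx = 64*π^2, so ||u'||_L² = 8*π.
Ratio ||u||_L² / ||u'||_L² = 1/(4*π).
Sharp Poincaré constant on H^1_0(0, 1/2) is C_P = L/π = 1/(2*π), achieved by sin(2*π·x).
This is the k = 2 harmonic; the ratio L/(kπ) is strictly less than C_P = L/π, consistent with the sharp inequality ||u||_L² ≤ C_P ||u'||_L².


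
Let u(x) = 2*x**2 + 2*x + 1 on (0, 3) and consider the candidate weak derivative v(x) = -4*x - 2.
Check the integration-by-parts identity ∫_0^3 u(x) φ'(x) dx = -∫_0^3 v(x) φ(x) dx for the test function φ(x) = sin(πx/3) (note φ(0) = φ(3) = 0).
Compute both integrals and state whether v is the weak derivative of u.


LHS = -48/π, RHS = 48/π. No, v is not the weak derivative of u.

u(x) = 2*x**2 + 2*x + 1, classical derivative u'(x) = 4*x + 2.
φ(x) = sin(πx/3), so φ'(x) = π*cos(π*x/3)/3.
Note φ(0) = φ(3) = 0, so the boundary term u·φ vanishes.
LHS = ∫_0^3 u(x) φ'(x) dx = ∫_0^3 (2*π*x^2*cos(π*x/3)/3 + 2*π*x*cos(π*x/3)/3 + π*cos(π*x/3)/3) dx. Term by term:
  ∫_0^3 π*cos(π*x/3)/3 dx = 0;  ∫_0^3 2*π*x*cos(π*x/3)/3 dx = -12/π;  ∫_0^3 2*π*x^2*cos(π*x/3)/3 dx = -36/π.
Sum: 0 − 12/π − 36/π = -48/π.
So LHS = -48/π.
∫_0^3 v(x) φ(x) dx = ∫_0^3 (-4*x*sin(π*x/3) - 2*sin(π*x/3)) dx. Term by term:
  ∫_0^3 -2*sin(π*x/3) dx = -12/π;  ∫_0^3 -4*x*sin(π*x/3) dx = -36/π.
Sum: -12/π − 36/π = -48/π.
So RHS = -∫_0^3 v(x) φ(x) dx = 48/π.
LHS − RHS = -96/π ≠ 0, so the identity fails.
(For a valid weak derivative the identity must hold for EVERY test function, in particular this one. The failure shows v is NOT the weak derivative of u.)
Correct weak derivative would be u'(x) = 4*x + 2.


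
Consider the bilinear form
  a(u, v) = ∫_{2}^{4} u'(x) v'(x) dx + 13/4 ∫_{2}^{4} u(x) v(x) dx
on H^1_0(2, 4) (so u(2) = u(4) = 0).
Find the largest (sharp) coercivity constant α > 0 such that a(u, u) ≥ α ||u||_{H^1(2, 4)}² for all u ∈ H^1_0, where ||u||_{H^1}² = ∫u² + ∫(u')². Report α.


α = 1

Coercivity of a(·,·) on H^1_0(2, 4) means a(u, u) ≥ α ||u||_{H^1}² for every u ∈ H^1_0.
The interval has length L = 2, and Poincaré/coercivity depend only on L. Here a(u, u) = ∫(u')² + (13/4)·∫u².
Here c = 13/4 ≥ 1, so a(u,u) = ∫(u')² + c∫u² ≥ ∫(u')² + ∫u² = ||u||_{H^1}², i.e. α = 1 works. No larger α is possible: a(u,u) ≥ α||u||_{H^1}² means (1−α)∫(u')² ≥ (α−c)∫u², and for the modes u_n = sin(nπ(x−x₀)/L) (x₀ the left endpoint) one has ∫u_n²/∫(u_n')² = (L/(nπ))² → 0, so a(u_n,u_n)/||u_n||_{H^1}² → 1. Hence the optimal constant is α = 1.
Therefore α = 1.


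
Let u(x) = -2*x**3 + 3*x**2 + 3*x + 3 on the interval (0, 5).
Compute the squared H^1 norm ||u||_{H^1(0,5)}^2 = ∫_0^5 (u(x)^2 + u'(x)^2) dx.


||u||_{H^1}^2 = 358335/14

The H^1 norm (squared) on an interval (0, L) is
  ||u||_{H^1}^2 = ∫_0^L u(x)^2 dx + ∫_0^L u'(x)^2 dx.
Compute u'(x) = -6*x**2 + 6*x + 3.
Then u(x)^2 = 4*x**6 - 12*x**5 - 3*x**4 + 6*x**3 + 27*x**2 + 18*x + 9 and u'(x)^2 = 36*x**4 - 72*x**3 + 36*x + 9.
Integrate each monomial from 0 to 5 using ∫_0^5 c·x^n dx = c·5^(n+1)/(n+1):
  ∫_0^5 u(x)^2 dx = ∫_0^5 (4*x^6 - 12*x^5 - 3*x^4 + 6*x^3 + 27*x^2 + 18*x + 9) dx. Term by term:
    ∫_0^5 4*x^6 dx = 312500/7;  ∫_0^5 -12*x^5 dx = -31250;  ∫_0^5 -3*x^4 dx = -1875;
    ∫_0^5 6*x^3 dx = 1875/2;  ∫_0^5 27*x^2 dx = 1125;  ∫_0^5 18*x dx = 225;
    ∫_0^5 9 dx = 45.
  Sum: 312500/7 − 31250 − 1875 + 1875/2 + 1125 + 225 + 45 = 193905/14.
  ∫_0^5 u'(x)^2 dx = ∫_0^5 (36*x^4 - 72*x^3 + 36*x + 9) dx. Term by term:
    ∫_0^5 36*x^4 dx = 22500;  ∫_0^5 -72*x^3 dx = -11250;  ∫_0^5 36*x dx = 450;
    ∫_0^5 9 dx = 45.
  Sum: 22500 − 11250 + 450 + 45 = 11745.
Adding: ||u||_{H^1}^2 = 193905/14 + 11745 = 358335/14.


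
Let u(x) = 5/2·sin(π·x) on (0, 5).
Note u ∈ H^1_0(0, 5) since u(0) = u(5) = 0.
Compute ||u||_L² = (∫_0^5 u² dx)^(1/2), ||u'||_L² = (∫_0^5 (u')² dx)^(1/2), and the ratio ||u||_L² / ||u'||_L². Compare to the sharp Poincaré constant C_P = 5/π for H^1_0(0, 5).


||u||_L² / ||u'||_L² = 1/π < C_P = 5/π.

u(x) = 5/2·sin(π·x), so u'(x) = 5*π*cos(π*x)/2.
Writing u(x) = A·sin(kπx/L) with A = 5/2 and k = 5, use ∫_0^L sin²(kπx/L) dx = L/2 and ∫_0^L cos²(kπx/L) dx = L/2.
u² = 25/4·sin²(π·x) and (u')² = 25*π^2/4·cos²(π·x), and each of sin², cos² integrates to L/2 = 5/2 over (0, 5).
∫_0^5 u² dx = 125/8, so ||u||_L² = 5*sqrt(10)/4.
∫_0^5 (u')² dx = 125*π^2/8, so ||u'||_L² = 5*sqrt(10)*π/4.
Ratio ||u||_L² / ||u'||_L² = 1/π.
Sharp Poincaré constant on H^1_0(0, 5) is C_P = L/π = 5/π, achieved by sin(π/5·x).
This is the k = 5 harmonic; the ratio L/(kπ) is strictly less than C_P = L/π, consistent with the sharp inequality ||u||_L² ≤ C_P ||u'||_L².


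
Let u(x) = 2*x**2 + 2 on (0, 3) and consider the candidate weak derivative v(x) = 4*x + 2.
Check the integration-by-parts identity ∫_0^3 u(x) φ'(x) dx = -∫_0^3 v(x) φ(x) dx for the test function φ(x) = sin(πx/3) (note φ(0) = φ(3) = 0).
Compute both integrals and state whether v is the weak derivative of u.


LHS = -36/π, RHS = -48/π. No, v is not the weak derivative of u.

u(x) = 2*x**2 + 2, classical derivative u'(x) = 4*x.
φ(x) = sin(πx/3), so φ'(x) = π*cos(π*x/3)/3.
Note φ(0) = φ(3) = 0, so the boundary term u·φ vanishes.
LHS = ∫_0^3 u(x) φ'(x) dx = ∫_0^3 (2*π*x^2*cos(π*x/3)/3 + 2*π*cos(π*x/3)/3) dx. Term by term:
  ∫_0^3 2*π*cos(π*x/3)/3 dx = 0;  ∫_0^3 2*π*x^2*cos(π*x/3)/3 dx = -36/π.
Sum: 0 − 36/π = -36/π.
So LHS = -36/π.
∫_0^3 v(x) φ(x) dx = ∫_0^3 (4*x*sin(π*x/3) + 2*sin(π*x/3)) dx. Term by term:
  ∫_0^3 2*sin(π*x/3) dx = 12/π;  ∫_0^3 4*x*sin(π*x/3) dx = 36/π.
Sum: 12/π + 36/π = 48/π.
So RHS = -∫_0^3 v(x) φ(x) dx = -48/π.
LHS − RHS = 12/π ≠ 0, so the identity fails.
(For a valid weak derivative the identity must hold for EVERY test function, in particular this one. The failure shows v is NOT the weak derivative of u.)
Correct weak derivative would be u'(x) = 4*x.


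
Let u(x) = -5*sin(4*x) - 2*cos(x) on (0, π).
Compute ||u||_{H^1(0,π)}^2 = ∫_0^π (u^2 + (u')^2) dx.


||u||_{H^1(0,π)}^2 = 64/3 + 433*π/2

u'(x) = 2*sin(x) - 20*cos(4*x).
Expand u² and (u')² and integrate term by term on (0, π), using: for integers n ≥ 1, ∫_0^π sin²(nx) dx = ∫_0^π cos²(nx) dx = π/2; for n ≠ n', ∫_0^π sin(nx)sin(n'x) dx = ∫_0^π cos(nx)cos(n'x) dx = 0; and by product-to-sum, ∫_0^π sin(nx)cos(n'x) dx = ½∫_0^π [sin((n+n')x) + sin((n−n')x)] dx, which is 0 when n+n' is even and 2n/(n²−n'²) when n+n' is odd (it need not vanish on (0, π)).
  u² squared terms: (-5)²·∫sin(4x)² dx = 25·π/2 = 25*π/2;  (-2)²·∫cos(x)² dx = 4·π/2 = 2*π.
  u² cross terms: 2·(-5)·(-2)·∫sin(4x)·cos(x) dx = 20·(8/15) = 32/3.
  So ∫_0^π u² dx = 25*π/2 + 2*π + 32/3 = 32/3 + 29*π/2.
  (u')² squared terms: (-20)²·∫cos(4x)² dx = 400·π/2 = 200*π;  (2)²·∫sin(x)² dx = 4·π/2 = 2*π.
  (u')² cross terms: 2·(-20)·(2)·∫cos(4x)·sin(x) dx = -80·(-2/15) = 32/3.
  So ∫_0^π (u')² dx = 200*π + 2*π + 32/3 = 32/3 + 202*π.
||u||_{H^1}^2 = (32/3 + 29*π/2) + (32/3 + 202*π) = 64/3 + 433*π/2.


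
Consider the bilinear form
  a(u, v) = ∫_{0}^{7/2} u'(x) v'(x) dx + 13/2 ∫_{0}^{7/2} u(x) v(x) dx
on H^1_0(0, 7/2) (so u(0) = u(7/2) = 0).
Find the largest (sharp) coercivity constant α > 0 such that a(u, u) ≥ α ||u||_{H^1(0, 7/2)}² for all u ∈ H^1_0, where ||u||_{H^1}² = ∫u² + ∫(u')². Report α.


α = 1

Coercivity of a(·,·) on H^1_0(0, 7/2) means a(u, u) ≥ α ||u||_{H^1}² for every u ∈ H^1_0.
The interval has length L = 7/2, and Poincaré/coercivity depend only on L. Here a(u, u) = ∫(u')² + (13/2)·∫u².
Here c = 13/2 ≥ 1, so a(u,u) = ∫(u')² + c∫u² ≥ ∫(u')² + ∫u² = ||u||_{H^1}², i.e. α = 1 works. No larger α is possible: a(u,u) ≥ α||u||_{H^1}² means (1−α)∫(u')² ≥ (α−c)∫u², and for the modes u_n = sin(nπ(x−x₀)/L) (x₀ the left endpoint) one has ∫u_n²/∫(u_n')² = (L/(nπ))² → 0, so a(u_n,u_n)/||u_n||_{H^1}² → 1. Hence the optimal constant is α = 1.
Therefore α = 1.


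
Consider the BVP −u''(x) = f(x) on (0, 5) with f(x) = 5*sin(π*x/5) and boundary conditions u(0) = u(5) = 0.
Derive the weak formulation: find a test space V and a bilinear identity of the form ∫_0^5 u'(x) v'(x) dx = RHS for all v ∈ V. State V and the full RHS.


V = H^1_0(0, 5) (so v(0) = v(5) = 0); weak form: ∫_0^5 u'v' dx = ∫_0^5 (5*sin(π*x/5)) v dx for all v ∈ V.

Multiply both sides by a test function v and integrate from 0 to 5:
  ∫_0^5 −u''(x) v(x) dx = ∫_0^5 f(x) v(x) dx.
Integrate the LHS by parts once:
  ∫_0^5 −u'' v dx = −[u'(x) v(x)]_0^5 + ∫_0^5 u'(x) v'(x) dx.
Thus ∫_0^5 u'(x) v'(x) dx = ∫_0^5 f(x) v(x) dx + [u'(x) v(x)]_0^5.
Choose V so that boundary terms are either known or forced to vanish.
u is Dirichlet: u(0) = u(5) = 0. Let V = H^1_0(0, 5); then v(0) = v(5) = 0, and [u' v]_0^5 = 0.
Weak formulation: find u (satisfying any essential BC) such that ∫_0^5 u'(x) v'(x) dx = ∫_0^5 f v dx for all v ∈ V.
Substituting f(x) = 5*sin(π*x/5), the right-hand side is ∫_0^5 (5*sin(π*x/5)) v dx.


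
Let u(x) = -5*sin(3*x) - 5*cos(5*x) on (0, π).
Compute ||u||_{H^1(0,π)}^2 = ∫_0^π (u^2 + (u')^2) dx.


||u||_{H^1(0,π)}^2 = 450*π

u'(x) = 25*sin(5*x) - 15*cos(3*x).
Expand u² and (u')² and integrate term by term on (0, π), using: for integers n ≥ 1, ∫_0^π sin²(nx) dx = ∫_0^π cos²(nx) dx = π/2; for n ≠ n', ∫_0^π sin(nx)sin(n'x) dx = ∫_0^π cos(nx)cos(n'x) dx = 0; and by product-to-sum, ∫_0^π sin(nx)cos(n'x) dx = ½∫_0^π [sin((n+n')x) + sin((n−n')x)] dx, which is 0 when n+n' is even and 2n/(n²−n'²) when n+n' is odd (it need not vanish on (0, π)).
  u² squared terms: (-5)²·∫cos(5x)² dx = 25·π/2 = 25*π/2;  (-5)²·∫sin(3x)² dx = 25·π/2 = 25*π/2.
  u² cross terms: 2·(-5)·(-5)·∫cos(5x)·sin(3x) dx = 50·(0) = 0.
  So ∫_0^π u² dx = 25*π/2 + 25*π/2 + 0 = 25*π.
  (u')² squared terms: (-15)²·∫cos(3x)² dx = 225·π/2 = 225*π/2;  (25)²·∫sin(5x)² dx = 625·π/2 = 625*π/2.
  (u')² cross terms: 2·(-15)·(25)·∫cos(3x)·sin(5x) dx = -750·(0) = 0.
  So ∫_0^π (u')² dx = 225*π/2 + 625*π/2 + 0 = 425*π.
||u||_{H^1}^2 = (25*π) + (425*π) = 450*π.
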